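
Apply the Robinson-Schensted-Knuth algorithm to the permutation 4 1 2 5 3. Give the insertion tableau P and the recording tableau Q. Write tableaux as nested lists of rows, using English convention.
P = [[1, 2, 3], [4, 5]], Q = [[1, 3, 4], [2, 5]]

Insert each entry of the permutation into P by Schensted row insertion, recording in Q the position of each new cell.

Insert 4: appended to row 1. P = [[4]], Q = [[1]].
Insert 1: 1 bumps 4 from row 1; 4 starts row 2. P = [[1], [4]], Q = [[1], [2]].
Insert 2: appended to row 1. P = [[1, 2], [4]], Q = [[1, 3], [2]].
Insert 5: appended to row 1. P = [[1, 2, 5], [4]], Q = [[1, 3, 4], [2]].
Insert 3: 3 bumps 5 from row 1; 5 appends to row 2. P = [[1, 2, 3], [4, 5]], Q = [[1, 3, 4], [2, 5]].

So P = [[1, 2, 3], [4, 5]], Q = [[1, 3, 4], [2, 5]].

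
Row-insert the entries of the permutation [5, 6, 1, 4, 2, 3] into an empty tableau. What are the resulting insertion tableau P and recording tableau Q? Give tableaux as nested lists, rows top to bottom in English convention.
Insert each entry of the permutation into P by Schensted row insertion, recording in Q the position of each new cell.

Insert 5: appended to row 1. P = [[5]].
Insert 6: appended to row 1. P = [[5, 6]].
Insert 1: 1 bumps 5 from row 1; 5 starts row 2. P = [[1, 6], [5]].
Insert 4: 4 bumps 6 from row 1; 6 appends to row 2. P = [[1, 4], [5, 6]].
Insert 2: 2 bumps 4 from row 1; 4 bumps 5 from row 2; 5 starts row 3. P = [[1, 2], [4, 6], [5]].
Insert 3: appended to row 1. P = [[1, 2, 3], [4, 6], [5]].

So P = [[1, 2, 3], [4, 6], [5]], Q = [[1, 2, 6], [3, 4], [5]].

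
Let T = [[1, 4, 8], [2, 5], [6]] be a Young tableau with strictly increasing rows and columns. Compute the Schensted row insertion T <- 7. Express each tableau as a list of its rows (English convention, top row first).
In row 1, 7 replaces 8 (the leftmost entry greater than 7); 8 is bumped to row 2. 8 is appended to row 2. The new tableau is [[1, 4, 7], [2, 5, 8], [6]].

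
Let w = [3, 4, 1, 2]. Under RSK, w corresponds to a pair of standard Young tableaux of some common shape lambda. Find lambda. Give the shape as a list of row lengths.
Row-insert each entry into an empty tableau.

After inserting 3: P = [[3]].
After inserting 4: P = [[3, 4]].
After inserting 1: P = [[1, 4], [3]].
After inserting 2: P = [[1, 2], [3, 4]].

The final insertion tableau P = [[1, 2], [3, 4]] has shape [2, 2].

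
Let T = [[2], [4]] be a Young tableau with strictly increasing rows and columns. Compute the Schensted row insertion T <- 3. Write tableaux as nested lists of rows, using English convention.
[[2, 3], [4]]

3 is larger than every entry of row 1, so it is appended to row 1. The new tableau is [[2, 3], [4]].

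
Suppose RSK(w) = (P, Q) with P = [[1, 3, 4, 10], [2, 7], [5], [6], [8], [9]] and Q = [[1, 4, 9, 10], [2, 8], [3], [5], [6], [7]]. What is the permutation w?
Reverse the RSK construction: for i from n down to 1, find the cell of Q containing i, remove the entry at that cell from P, and reverse-bump it up through P; the value ejected from row 1 is w(i).

Step i=10: Q has 10 at row 1, column 4; remove that cell from P, ejecting 10. So w(10) = 10. P is now [[1, 3, 4], [2, 7], [5], [6], [8], [9]].
Step i=9: Q has 9 at row 1, column 3; remove that cell from P, ejecting 4. So w(9) = 4. P is now [[1, 3], [2, 7], [5], [6], [8], [9]].
Step i=8: Q has 8 at row 2, column 2; remove 7 from row 2 of P and reverse-bump: 7 enters row 1 and ejects 3. So w(8) = 3. P is now [[1, 7], [2], [5], [6], [8], [9]].
Step i=7: Q has 7 at row 6, column 1; remove 9 from row 6 of P and reverse-bump: 9 enters row 5 and ejects 8; 8 enters row 4 and ejects 6; 6 enters row 3 and ejects 5; 5 enters row 2 and ejects 2; 2 enters row 1 and ejects 1. So w(7) = 1. P is now [[2, 7], [5], [6], [8], [9]].
Step i=6: Q has 6 at row 5, column 1; remove 9 from row 5 of P and reverse-bump: 9 enters row 4 and ejects 8; 8 enters row 3 and ejects 6; 6 enters row 2 and ejects 5; 5 enters row 1 and ejects 2. So w(6) = 2. P is now [[5, 7], [6], [8], [9]].
Step i=5: Q has 5 at row 4, column 1; remove 9 from row 4 of P and reverse-bump: 9 enters row 3 and ejects 8; 8 enters row 2 and ejects 6; 6 enters row 1 and ejects 5. So w(5) = 5. P is now [[6, 7], [8], [9]].
Step i=4: Q has 4 at row 1, column 2; remove that cell from P, ejecting 7. So w(4) = 7. P is now [[6], [8], [9]].
Step i=3: Q has 3 at row 3, column 1; remove 9 from row 3 of P and reverse-bump: 9 enters row 2 and ejects 8; 8 enters row 1 and ejects 6. So w(3) = 6. P is now [[8], [9]].
Step i=2: Q has 2 at row 2, column 1; remove 9 from row 2 of P and reverse-bump: 9 enters row 1 and ejects 8. So w(2) = 8. P is now [[9]].
Step i=1: Q has 1 at row 1, column 1; remove that cell from P, ejecting 9. So w(1) = 9. P is now [].

So w = 9 8 6 7 5 2 1 3 4 10.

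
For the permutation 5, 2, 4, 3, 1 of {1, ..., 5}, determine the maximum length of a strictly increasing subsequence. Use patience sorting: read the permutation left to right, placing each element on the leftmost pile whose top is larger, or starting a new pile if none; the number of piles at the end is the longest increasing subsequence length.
2

5: new pile. tops = [5]
2: onto pile 1 (replacing 5). tops = [2]
4: new pile. tops = [2, 4]
3: onto pile 2 (replacing 4). tops = [2, 3]
1: onto pile 1 (replacing 2). tops = [1, 3]

2 piles, so the longest increasing subsequence has length 2.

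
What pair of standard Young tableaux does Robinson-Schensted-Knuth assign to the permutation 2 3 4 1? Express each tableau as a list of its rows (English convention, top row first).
Insert each entry of the permutation into P by Schensted row insertion, recording in Q the position of each new cell.

After inserting 2: P = [[2]].
After inserting 3: P = [[2, 3]].
After inserting 4: P = [[2, 3, 4]].
After inserting 1: P = [[1, 3, 4], [2]].

So P = [[1, 3, 4], [2]], Q = [[1, 2, 3], [4]].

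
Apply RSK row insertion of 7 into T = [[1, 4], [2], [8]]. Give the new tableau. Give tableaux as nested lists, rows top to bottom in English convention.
7 is larger than every entry of row 1, so it is appended to row 1. The new tableau is [[1, 4, 7], [2], [8]].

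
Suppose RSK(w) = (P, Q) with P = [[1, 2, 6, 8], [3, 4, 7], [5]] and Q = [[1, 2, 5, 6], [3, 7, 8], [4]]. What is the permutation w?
3 5 4 1 7 8 2 6

Reverse RSK: for i = n, n-1, ..., 1, locate i in Q, remove the corresponding corner cell from P, and reverse-bump its entry up through P; the value ejected from row 1 is w(i).

So w = 3 5 4 1 7 8 2 6.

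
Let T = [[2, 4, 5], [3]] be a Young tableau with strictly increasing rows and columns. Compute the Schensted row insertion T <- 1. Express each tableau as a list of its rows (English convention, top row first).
[[1, 4, 5], [2], [3]]

In row 1, 1 replaces 2 (the leftmost entry greater than 1); 2 is bumped to row 2. In row 2, 2 replaces 3 (the leftmost entry greater than 2); 3 is bumped to row 3. 3 starts a new row 3. The new tableau is [[1, 4, 5], [2], [3]].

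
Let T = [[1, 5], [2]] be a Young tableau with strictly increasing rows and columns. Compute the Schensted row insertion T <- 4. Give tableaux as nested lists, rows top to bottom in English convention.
In row 1, 4 replaces 5 (the leftmost entry greater than 4); 5 is bumped to row 2. 5 is appended to row 2. The new tableau is [[1, 4], [2, 5]].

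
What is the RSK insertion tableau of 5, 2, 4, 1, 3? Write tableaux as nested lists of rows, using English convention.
P = [[1, 3], [2, 4], [5]]

Insert 5: appended to row 1. P = [[5]].
Insert 2: 2 bumps 5 from row 1; 5 starts row 2. P = [[2], [5]].
Insert 4: appended to row 1. P = [[2, 4], [5]].
Insert 1: 1 bumps 2 from row 1; 2 bumps 5 from row 2; 5 starts row 3. P = [[1, 4], [2], [5]].
Insert 3: 3 bumps 4 from row 1; 4 appends to row 2. P = [[1, 3], [2, 4], [5]].

So P = [[1, 3], [2, 4], [5]].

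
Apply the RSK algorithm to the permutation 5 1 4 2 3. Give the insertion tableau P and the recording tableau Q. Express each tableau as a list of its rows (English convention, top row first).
Insert each entry of the permutation into P by Schensted row insertion, recording in Q the position of each new cell.

Insert 5: appended to row 1. P = [[5]].
Insert 1: 1 bumps 5 from row 1; 5 starts row 2. P = [[1], [5]].
Insert 4: appended to row 1. P = [[1, 4], [5]].
Insert 2: 2 bumps 4 from row 1; 4 bumps 5 from row 2; 5 starts row 3. P = [[1, 2], [4], [5]].
Insert 3: appended to row 1. P = [[1, 2, 3], [4], [5]].

So P = [[1, 2, 3], [4], [5]], Q = [[1, 3, 5], [2], [4]].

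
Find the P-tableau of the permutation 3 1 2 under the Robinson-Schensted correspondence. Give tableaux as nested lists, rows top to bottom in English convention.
P = [[1, 2], [3]]

Insert 3: appended to row 1. P = [[3]].
Insert 1: 1 bumps 3 from row 1; 3 starts row 2. P = [[1], [3]].
Insert 2: appended to row 1. P = [[1, 2], [3]].

So P = [[1, 2], [3]].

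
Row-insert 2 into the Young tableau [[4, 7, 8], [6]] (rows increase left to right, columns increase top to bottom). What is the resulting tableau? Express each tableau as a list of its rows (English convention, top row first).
In row 1, 2 replaces 4 (the leftmost entry greater than 2); 4 is bumped to row 2. In row 2, 4 replaces 6 (the leftmost entry greater than 4); 6 is bumped to row 3. 6 starts a new row 3. The new tableau is [[2, 7, 8], [4], [6]].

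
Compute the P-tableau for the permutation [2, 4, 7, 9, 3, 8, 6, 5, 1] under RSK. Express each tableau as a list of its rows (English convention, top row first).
P = [[1, 3, 5, 8], [2, 6], [4], [7], [9]]

Insert 2: appended to row 1. P = [[2]].
Insert 4: appended to row 1. P = [[2, 4]].
Insert 7: appended to row 1. P = [[2, 4, 7]].
Insert 9: appended to row 1. P = [[2, 4, 7, 9]].
Insert 3: 3 bumps 4 from row 1; 4 starts row 2. P = [[2, 3, 7, 9], [4]].
Insert 8: 8 bumps 9 from row 1; 9 appends to row 2. P = [[2, 3, 7, 8], [4, 9]].
Insert 6: 6 bumps 7 from row 1; 7 bumps 9 from row 2; 9 starts row 3. P = [[2, 3, 6, 8], [4, 7], [9]].
Insert 5: 5 bumps 6 from row 1; 6 bumps 7 from row 2; 7 bumps 9 from row 3; 9 starts row 4. P = [[2, 3, 5, 8], [4, 6], [7], [9]].
Insert 1: 1 bumps 2 from row 1; 2 bumps 4 from row 2; 4 bumps 7 from row 3; 7 bumps 9 from row 4; 9 starts row 5. P = [[1, 3, 5, 8], [2, 6], [4], [7], [9]].

So P = [[1, 3, 5, 8], [2, 6], [4], [7], [9]].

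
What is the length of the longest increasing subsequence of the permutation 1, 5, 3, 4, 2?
3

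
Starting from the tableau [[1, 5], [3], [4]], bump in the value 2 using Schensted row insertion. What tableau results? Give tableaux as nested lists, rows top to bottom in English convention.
In row 1, 2 replaces 5 (the leftmost entry greater than 2); 5 is bumped to row 2. 5 is appended to row 2. The new tableau is [[1, 2], [3, 5], [4]].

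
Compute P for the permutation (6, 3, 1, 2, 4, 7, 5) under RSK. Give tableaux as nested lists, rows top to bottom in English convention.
Insert 6: appended to row 1. P = [[6]].
Insert 3: 3 bumps 6 from row 1; 6 starts row 2. P = [[3], [6]].
Insert 1: 1 bumps 3 from row 1; 3 bumps 6 from row 2; 6 starts row 3. P = [[1], [3], [6]].
Insert 2: appended to row 1. P = [[1, 2], [3], [6]].
Insert 4: appended to row 1. P = [[1, 2, 4], [3], [6]].
Insert 7: appended to row 1. P = [[1, 2, 4, 7], [3], [6]].
Insert 5: 5 bumps 7 from row 1; 7 appends to row 2. P = [[1, 2, 4, 5], [3, 7], [6]].

So P = [[1, 2, 4, 5], [3, 7], [6]].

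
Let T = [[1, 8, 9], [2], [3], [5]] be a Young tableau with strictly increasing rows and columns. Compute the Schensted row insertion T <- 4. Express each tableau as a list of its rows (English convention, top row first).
[[1, 4, 9], [2, 8], [3], [5]]

In row 1, 4 replaces 8 (the leftmost entry greater than 4); 8 is bumped to row 2. 8 is appended to row 2. The new tableau is [[1, 4, 9], [2, 8], [3], [5]].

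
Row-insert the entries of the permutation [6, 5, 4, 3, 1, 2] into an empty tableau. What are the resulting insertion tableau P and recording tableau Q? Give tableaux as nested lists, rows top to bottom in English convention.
P = [[1, 2], [3], [4], [5], [6]], Q = [[1, 6], [2], [3], [4], [5]]

Insert each entry of the permutation into P by Schensted row insertion, recording in Q the position of each new cell.

Insert 6: appended to row 1. P = [[6]], Q = [[1]].
Insert 5: 5 bumps 6 from row 1; 6 starts row 2. P = [[5], [6]], Q = [[1], [2]].
Insert 4: 4 bumps 5 from row 1; 5 bumps 6 from row 2; 6 starts row 3. P = [[4], [5], [6]], Q = [[1], [2], [3]].
Insert 3: 3 bumps 4 from row 1; 4 bumps 5 from row 2; 5 bumps 6 from row 3; 6 starts row 4. P = [[3], [4], [5], [6]], Q = [[1], [2], [3], [4]].
Insert 1: 1 bumps 3 from row 1; 3 bumps 4 from row 2; 4 bumps 5 from row 3; 5 bumps 6 from row 4; 6 starts row 5. P = [[1], [3], [4], [5], [6]], Q = [[1], [2], [3], [4], [5]].
Insert 2: appended to row 1. P = [[1, 2], [3], [4], [5], [6]], Q = [[1, 6], [2], [3], [4], [5]].

So P = [[1, 2], [3], [4], [5], [6]], Q = [[1, 6], [2], [3], [4], [5]].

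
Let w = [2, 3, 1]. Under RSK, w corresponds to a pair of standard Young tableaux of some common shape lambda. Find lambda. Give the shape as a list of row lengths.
[2, 1]

Row-insert each entry into an empty tableau.

After inserting 2: P = [[2]].
After inserting 3: P = [[2, 3]].
After inserting 1: P = [[1, 3], [2]].

The final insertion tableau P = [[1, 3], [2]] has shape [2, 1].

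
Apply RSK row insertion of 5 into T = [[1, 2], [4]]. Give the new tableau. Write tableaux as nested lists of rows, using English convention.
[[1, 2, 5], [4]]

5 is larger than every entry of row 1, so it is appended to row 1. The new tableau is [[1, 2, 5], [4]].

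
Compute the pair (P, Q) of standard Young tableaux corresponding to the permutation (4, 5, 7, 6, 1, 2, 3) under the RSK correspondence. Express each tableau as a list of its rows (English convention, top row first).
P = [[1, 2, 3], [4, 5, 6], [7]], Q = [[1, 2, 3], [4, 6, 7], [5]]

Insert each entry of the permutation into P by Schensted row insertion, recording in Q the position of each new cell.

Insert 4: appended to row 1. P = [[4]].
Insert 5: appended to row 1. P = [[4, 5]].
Insert 7: appended to row 1. P = [[4, 5, 7]].
Insert 6: 6 bumps 7 from row 1; 7 starts row 2. P = [[4, 5, 6], [7]].
Insert 1: 1 bumps 4 from row 1; 4 bumps 7 from row 2; 7 starts row 3. P = [[1, 5, 6], [4], [7]].
Insert 2: 2 bumps 5 from row 1; 5 appends to row 2. P = [[1, 2, 6], [4, 5], [7]].
Insert 3: 3 bumps 6 from row 1; 6 appends to row 2. P = [[1, 2, 3], [4, 5, 6], [7]].

So P = [[1, 2, 3], [4, 5, 6], [7]], Q = [[1, 2, 3], [4, 6, 7], [5]].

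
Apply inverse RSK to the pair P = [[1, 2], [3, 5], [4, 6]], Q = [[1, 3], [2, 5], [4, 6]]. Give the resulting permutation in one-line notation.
Reverse the RSK construction: for i from n down to 1, find the cell of Q containing i, remove the entry at that cell from P, and reverse-bump it up through P; the value ejected from row 1 is w(i).

Step i=6: Q has 6 at row 3, column 2; remove 6 from row 3 of P and reverse-bump: 6 enters row 2 and ejects 5; 5 enters row 1 and ejects 2. So w(6) = 2. P is now [[1, 5], [3, 6], [4]].
Step i=5: Q has 5 at row 2, column 2; remove 6 from row 2 of P and reverse-bump: 6 enters row 1 and ejects 5. So w(5) = 5. P is now [[1, 6], [3], [4]].
Step i=4: Q has 4 at row 3, column 1; remove 4 from row 3 of P and reverse-bump: 4 enters row 2 and ejects 3; 3 enters row 1 and ejects 1. So w(4) = 1. P is now [[3, 6], [4]].
Step i=3: Q has 3 at row 1, column 2; remove that cell from P, ejecting 6. So w(3) = 6. P is now [[3], [4]].
Step i=2: Q has 2 at row 2, column 1; remove 4 from row 2 of P and reverse-bump: 4 enters row 1 and ejects 3. So w(2) = 3. P is now [[4]].
Step i=1: Q has 1 at row 1, column 1; remove that cell from P, ejecting 4. So w(1) = 4. P is now [].

So w = 4 3 6 1 5 2.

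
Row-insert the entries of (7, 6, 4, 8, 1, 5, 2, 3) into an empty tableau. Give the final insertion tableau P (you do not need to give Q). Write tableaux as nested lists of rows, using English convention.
Insert 7: appended to row 1. P = [[7]].
Insert 6: 6 bumps 7 from row 1; 7 starts row 2. P = [[6], [7]].
Insert 4: 4 bumps 6 from row 1; 6 bumps 7 from row 2; 7 starts row 3. P = [[4], [6], [7]].
Insert 8: appended to row 1. P = [[4, 8], [6], [7]].
Insert 1: 1 bumps 4 from row 1; 4 bumps 6 from row 2; 6 bumps 7 from row 3; 7 starts row 4. P = [[1, 8], [4], [6], [7]].
Insert 5: 5 bumps 8 from row 1; 8 appends to row 2. P = [[1, 5], [4, 8], [6], [7]].
Insert 2: 2 bumps 5 from row 1; 5 bumps 8 from row 2; 8 appends to row 3. P = [[1, 2], [4, 5], [6, 8], [7]].
Insert 3: appended to row 1. P = [[1, 2, 3], [4, 5], [6, 8], [7]].

So P = [[1, 2, 3], [4, 5], [6, 8], [7]].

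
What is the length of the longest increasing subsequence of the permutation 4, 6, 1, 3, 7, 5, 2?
3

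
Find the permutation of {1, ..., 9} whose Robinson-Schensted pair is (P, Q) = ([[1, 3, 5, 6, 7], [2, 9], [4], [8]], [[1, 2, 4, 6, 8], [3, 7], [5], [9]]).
2 8 4 5 3 9 6 7 1

Reverse the RSK construction: for i from n down to 1, find the cell of Q containing i, remove the entry at that cell from P, and reverse-bump it up through P; the value ejected from row 1 is w(i).

Step i=9: Q has 9 at row 4, column 1; remove 8 from row 4 of P and reverse-bump: 8 enters row 3 and ejects 4; 4 enters row 2 and ejects 2; 2 enters row 1 and ejects 1. So w(9) = 1. P is now [[2, 3, 5, 6, 7], [4, 9], [8]].
Step i=8: Q has 8 at row 1, column 5; remove that cell from P, ejecting 7. So w(8) = 7. P is now [[2, 3, 5, 6], [4, 9], [8]].
Step i=7: Q has 7 at row 2, column 2; remove 9 from row 2 of P and reverse-bump: 9 enters row 1 and ejects 6. So w(7) = 6. P is now [[2, 3, 5, 9], [4], [8]].
Step i=6: Q has 6 at row 1, column 4; remove that cell from P, ejecting 9. So w(6) = 9. P is now [[2, 3, 5], [4], [8]].
Step i=5: Q has 5 at row 3, column 1; remove 8 from row 3 of P and reverse-bump: 8 enters row 2 and ejects 4; 4 enters row 1 and ejects 3. So w(5) = 3. P is now [[2, 4, 5], [8]].
Step i=4: Q has 4 at row 1, column 3; remove that cell from P, ejecting 5. So w(4) = 5. P is now [[2, 4], [8]].
Step i=3: Q has 3 at row 2, column 1; remove 8 from row 2 of P and reverse-bump: 8 enters row 1 and ejects 4. So w(3) = 4. P is now [[2, 8]].
Step i=2: Q has 2 at row 1, column 2; remove that cell from P, ejecting 8. So w(2) = 8. P is now [[2]].
Step i=1: Q has 1 at row 1, column 1; remove that cell from P, ejecting 2. So w(1) = 2. P is now [].

So w = 2 8 4 5 3 9 6 7 1.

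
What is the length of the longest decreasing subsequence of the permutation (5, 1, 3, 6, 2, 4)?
3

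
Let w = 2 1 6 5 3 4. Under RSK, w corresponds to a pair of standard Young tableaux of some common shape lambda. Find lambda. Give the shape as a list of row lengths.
[3, 2, 1]

RSK row insertion gives P = [[1, 3, 4], [2, 5], [6]], which has shape [3, 2, 1].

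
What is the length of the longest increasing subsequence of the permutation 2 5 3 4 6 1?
4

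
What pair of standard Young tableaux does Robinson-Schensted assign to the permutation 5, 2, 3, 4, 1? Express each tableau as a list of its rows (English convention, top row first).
P = [[1, 3, 4], [2], [5]], Q = [[1, 3, 4], [2], [5]]

Insert each entry of the permutation into P by Schensted row insertion, recording in Q the position of each new cell.

Insert 5: appended to row 1. P = [[5]], Q = [[1]].
Insert 2: 2 bumps 5 from row 1; 5 starts row 2. P = [[2], [5]], Q = [[1], [2]].
Insert 3: appended to row 1. P = [[2, 3], [5]], Q = [[1, 3], [2]].
Insert 4: appended to row 1. P = [[2, 3, 4], [5]], Q = [[1, 3, 4], [2]].
Insert 1: 1 bumps 2 from row 1; 2 bumps 5 from row 2; 5 starts row 3. P = [[1, 3, 4], [2], [5]], Q = [[1, 3, 4], [2], [5]].

So P = [[1, 3, 4], [2], [5]], Q = [[1, 3, 4], [2], [5]].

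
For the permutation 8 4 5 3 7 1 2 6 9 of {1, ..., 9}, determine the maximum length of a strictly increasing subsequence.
4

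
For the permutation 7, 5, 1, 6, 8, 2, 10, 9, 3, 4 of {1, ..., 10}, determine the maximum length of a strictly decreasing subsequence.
3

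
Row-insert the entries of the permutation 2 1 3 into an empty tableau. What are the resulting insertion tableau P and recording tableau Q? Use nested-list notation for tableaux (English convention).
Insert each entry of the permutation into P by Schensted row insertion, recording in Q the position of each new cell.

Insert 2: appended to row 1. P = [[2]].
Insert 1: 1 bumps 2 from row 1; 2 starts row 2. P = [[1], [2]].
Insert 3: appended to row 1. P = [[1, 3], [2]].

So P = [[1, 3], [2]], Q = [[1, 3], [2]].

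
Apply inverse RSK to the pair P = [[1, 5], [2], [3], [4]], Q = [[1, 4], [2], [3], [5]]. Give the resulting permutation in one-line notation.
Reverse the RSK construction: for i from n down to 1, find the cell of Q containing i, remove the entry at that cell from P, and reverse-bump it up through P; the value ejected from row 1 is w(i).

Step i=5: Q has 5 at row 4, column 1; remove 4 from row 4 of P and reverse-bump: 4 enters row 3 and ejects 3; 3 enters row 2 and ejects 2; 2 enters row 1 and ejects 1. So w(5) = 1. P is now [[2, 5], [3], [4]].
Step i=4: Q has 4 at row 1, column 2; remove that cell from P, ejecting 5. So w(4) = 5. P is now [[2], [3], [4]].
Step i=3: Q has 3 at row 3, column 1; remove 4 from row 3 of P and reverse-bump: 4 enters row 2 and ejects 3; 3 enters row 1 and ejects 2. So w(3) = 2. P is now [[3], [4]].
Step i=2: Q has 2 at row 2, column 1; remove 4 from row 2 of P and reverse-bump: 4 enters row 1 and ejects 3. So w(2) = 3. P is now [[4]].
Step i=1: Q has 1 at row 1, column 1; remove that cell from P, ejecting 4. So w(1) = 4. P is now [].

So w = 4 3 2 5 1.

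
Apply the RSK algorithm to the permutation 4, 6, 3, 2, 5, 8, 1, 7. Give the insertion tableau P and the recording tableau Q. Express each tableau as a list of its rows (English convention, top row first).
P = [[1, 5, 7], [2, 6, 8], [3], [4]], Q = [[1, 2, 6], [3, 5, 8], [4], [7]]

Insert each entry of the permutation into P by Schensted row insertion, recording in Q the position of each new cell.

Insert 4: appended to row 1. P = [[4]], Q = [[1]].
Insert 6: appended to row 1. P = [[4, 6]], Q = [[1, 2]].
Insert 3: 3 bumps 4 from row 1; 4 starts row 2. P = [[3, 6], [4]], Q = [[1, 2], [3]].
Insert 2: 2 bumps 3 from row 1; 3 bumps 4 from row 2; 4 starts row 3. P = [[2, 6], [3], [4]], Q = [[1, 2], [3], [4]].
Insert 5: 5 bumps 6 from row 1; 6 appends to row 2. P = [[2, 5], [3, 6], [4]], Q = [[1, 2], [3, 5], [4]].
Insert 8: appended to row 1. P = [[2, 5, 8], [3, 6], [4]], Q = [[1, 2, 6], [3, 5], [4]].
Insert 1: 1 bumps 2 from row 1; 2 bumps 3 from row 2; 3 bumps 4 from row 3; 4 starts row 4. P = [[1, 5, 8], [2, 6], [3], [4]], Q = [[1, 2, 6], [3, 5], [4], [7]].
Insert 7: 7 bumps 8 from row 1; 8 appends to row 2. P = [[1, 5, 7], [2, 6, 8], [3], [4]], Q = [[1, 2, 6], [3, 5, 8], [4], [7]].

So P = [[1, 5, 7], [2, 6, 8], [3], [4]], Q = [[1, 2, 6], [3, 5, 8], [4], [7]].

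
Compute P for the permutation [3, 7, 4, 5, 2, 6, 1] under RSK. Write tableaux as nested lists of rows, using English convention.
P = [[1, 4, 5, 6], [2], [3], [7]]

Insert 3: appended to row 1. P = [[3]].
Insert 7: appended to row 1. P = [[3, 7]].
Insert 4: 4 bumps 7 from row 1; 7 starts row 2. P = [[3, 4], [7]].
Insert 5: appended to row 1. P = [[3, 4, 5], [7]].
Insert 2: 2 bumps 3 from row 1; 3 bumps 7 from row 2; 7 starts row 3. P = [[2, 4, 5], [3], [7]].
Insert 6: appended to row 1. P = [[2, 4, 5, 6], [3], [7]].
Insert 1: 1 bumps 2 from row 1; 2 bumps 3 from row 2; 3 bumps 7 from row 3; 7 starts row 4. P = [[1, 4, 5, 6], [2], [3], [7]].

So P = [[1, 4, 5, 6], [2], [3], [7]].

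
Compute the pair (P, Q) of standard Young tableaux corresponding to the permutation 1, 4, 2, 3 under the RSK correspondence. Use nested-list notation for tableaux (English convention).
P = [[1, 2, 3], [4]], Q = [[1, 2, 4], [3]]

Insert each entry of the permutation into P by Schensted row insertion, recording in Q the position of each new cell.

Insert 1: appended to row 1. P = [[1]], Q = [[1]].
Insert 4: appended to row 1. P = [[1, 4]], Q = [[1, 2]].
Insert 2: 2 bumps 4 from row 1; 4 starts row 2. P = [[1, 2], [4]], Q = [[1, 2], [3]].
Insert 3: appended to row 1. P = [[1, 2, 3], [4]], Q = [[1, 2, 4], [3]].

So P = [[1, 2, 3], [4]], Q = [[1, 2, 4], [3]].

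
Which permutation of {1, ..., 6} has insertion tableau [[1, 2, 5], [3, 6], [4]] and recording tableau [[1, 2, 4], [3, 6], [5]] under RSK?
Reverse the RSK construction: for i from n down to 1, find the cell of Q containing i, remove the entry at that cell from P, and reverse-bump it up through P; the value ejected from row 1 is w(i).

Step i=6: Q has 6 at row 2, column 2; remove 6 from row 2 of P and reverse-bump: 6 enters row 1 and ejects 5. So w(6) = 5. P is now [[1, 2, 6], [3], [4]].
Step i=5: Q has 5 at row 3, column 1; remove 4 from row 3 of P and reverse-bump: 4 enters row 2 and ejects 3; 3 enters row 1 and ejects 2. So w(5) = 2. P is now [[1, 3, 6], [4]].
Step i=4: Q has 4 at row 1, column 3; remove that cell from P, ejecting 6. So w(4) = 6. P is now [[1, 3], [4]].
Step i=3: Q has 3 at row 2, column 1; remove 4 from row 2 of P and reverse-bump: 4 enters row 1 and ejects 3. So w(3) = 3. P is now [[1, 4]].
Step i=2: Q has 2 at row 1, column 2; remove that cell from P, ejecting 4. So w(2) = 4. P is now [[1]].
Step i=1: Q has 1 at row 1, column 1; remove that cell from P, ejecting 1. So w(1) = 1. P is now [].

So w = 1 4 3 6 2 5.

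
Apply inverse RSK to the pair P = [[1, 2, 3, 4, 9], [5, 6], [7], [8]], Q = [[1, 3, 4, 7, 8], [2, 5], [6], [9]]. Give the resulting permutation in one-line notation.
5 1 2 8 7 3 6 9 4

Reverse the RSK construction: for i from n down to 1, find the cell of Q containing i, remove the entry at that cell from P, and reverse-bump it up through P; the value ejected from row 1 is w(i).

Step i=9: Q has 9 at row 4, column 1; remove 8 from row 4 of P and reverse-bump: 8 enters row 3 and ejects 7; 7 enters row 2 and ejects 6; 6 enters row 1 and ejects 4. So w(9) = 4. P is now [[1, 2, 3, 6, 9], [5, 7], [8]].
Step i=8: Q has 8 at row 1, column 5; remove that cell from P, ejecting 9. So w(8) = 9. P is now [[1, 2, 3, 6], [5, 7], [8]].
Step i=7: Q has 7 at row 1, column 4; remove that cell from P, ejecting 6. So w(7) = 6. P is now [[1, 2, 3], [5, 7], [8]].
Step i=6: Q has 6 at row 3, column 1; remove 8 from row 3 of P and reverse-bump: 8 enters row 2 and ejects 7; 7 enters row 1 and ejects 3. So w(6) = 3. P is now [[1, 2, 7], [5, 8]].
Step i=5: Q has 5 at row 2, column 2; remove 8 from row 2 of P and reverse-bump: 8 enters row 1 and ejects 7. So w(5) = 7. P is now [[1, 2, 8], [5]].
Step i=4: Q has 4 at row 1, column 3; remove that cell from P, ejecting 8. So w(4) = 8. P is now [[1, 2], [5]].
Step i=3: Q has 3 at row 1, column 2; remove that cell from P, ejecting 2. So w(3) = 2. P is now [[1], [5]].
Step i=2: Q has 2 at row 2, column 1; remove 5 from row 2 of P and reverse-bump: 5 enters row 1 and ejects 1. So w(2) = 1. P is now [[5]].
Step i=1: Q has 1 at row 1, column 1; remove that cell from P, ejecting 5. So w(1) = 5. P is now [].

So w = 5 1 2 8 7 3 6 9 4.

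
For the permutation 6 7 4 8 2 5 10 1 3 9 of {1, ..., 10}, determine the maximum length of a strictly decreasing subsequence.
4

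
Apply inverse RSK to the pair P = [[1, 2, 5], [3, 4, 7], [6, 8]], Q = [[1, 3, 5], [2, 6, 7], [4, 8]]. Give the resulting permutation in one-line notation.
6 3 4 1 8 2 7 5

Reverse the RSK construction: for i from n down to 1, find the cell of Q containing i, remove the entry at that cell from P, and reverse-bump it up through P; the value ejected from row 1 is w(i).

Step i=8: Q has 8 at row 3, column 2; remove 8 from row 3 of P and reverse-bump: 8 enters row 2 and ejects 7; 7 enters row 1 and ejects 5. So w(8) = 5. P is now [[1, 2, 7], [3, 4, 8], [6]].
Step i=7: Q has 7 at row 2, column 3; remove 8 from row 2 of P and reverse-bump: 8 enters row 1 and ejects 7. So w(7) = 7. P is now [[1, 2, 8], [3, 4], [6]].
Step i=6: Q has 6 at row 2, column 2; remove 4 from row 2 of P and reverse-bump: 4 enters row 1 and ejects 2. So w(6) = 2. P is now [[1, 4, 8], [3], [6]].
Step i=5: Q has 5 at row 1, column 3; remove that cell from P, ejecting 8. So w(5) = 8. P is now [[1, 4], [3], [6]].
Step i=4: Q has 4 at row 3, column 1; remove 6 from row 3 of P and reverse-bump: 6 enters row 2 and ejects 3; 3 enters row 1 and ejects 1. So w(4) = 1. P is now [[3, 4], [6]].
Step i=3: Q has 3 at row 1, column 2; remove that cell from P, ejecting 4. So w(3) = 4. P is now [[3], [6]].
Step i=2: Q has 2 at row 2, column 1; remove 6 from row 2 of P and reverse-bump: 6 enters row 1 and ejects 3. So w(2) = 3. P is now [[6]].
Step i=1: Q has 1 at row 1, column 1; remove that cell from P, ejecting 6. So w(1) = 6. P is now [].

So w = 6 3 4 1 8 2 7 5.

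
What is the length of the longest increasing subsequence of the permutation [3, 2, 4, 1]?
2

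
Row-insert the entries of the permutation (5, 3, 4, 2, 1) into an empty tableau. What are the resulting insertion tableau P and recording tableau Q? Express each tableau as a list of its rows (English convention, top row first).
Insert each entry of the permutation into P by Schensted row insertion, recording in Q the position of each new cell.

Insert 5: appended to row 1. P = [[5]].
Insert 3: 3 bumps 5 from row 1; 5 starts row 2. P = [[3], [5]].
Insert 4: appended to row 1. P = [[3, 4], [5]].
Insert 2: 2 bumps 3 from row 1; 3 bumps 5 from row 2; 5 starts row 3. P = [[2, 4], [3], [5]].
Insert 1: 1 bumps 2 from row 1; 2 bumps 3 from row 2; 3 bumps 5 from row 3; 5 starts row 4. P = [[1, 4], [2], [3], [5]].

So P = [[1, 4], [2], [3], [5]], Q = [[1, 3], [2], [4], [5]].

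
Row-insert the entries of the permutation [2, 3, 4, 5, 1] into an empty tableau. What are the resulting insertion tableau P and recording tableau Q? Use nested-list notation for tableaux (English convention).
Insert each entry of the permutation into P by Schensted row insertion, recording in Q the position of each new cell.

Insert 2: appended to row 1. P = [[2]], Q = [[1]].
Insert 3: appended to row 1. P = [[2, 3]], Q = [[1, 2]].
Insert 4: appended to row 1. P = [[2, 3, 4]], Q = [[1, 2, 3]].
Insert 5: appended to row 1. P = [[2, 3, 4, 5]], Q = [[1, 2, 3, 4]].
Insert 1: 1 bumps 2 from row 1; 2 starts row 2. P = [[1, 3, 4, 5], [2]], Q = [[1, 2, 3, 4], [5]].

So P = [[1, 3, 4, 5], [2]], Q = [[1, 2, 3, 4], [5]].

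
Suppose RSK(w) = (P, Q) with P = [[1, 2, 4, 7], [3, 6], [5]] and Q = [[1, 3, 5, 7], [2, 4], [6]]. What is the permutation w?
5 1 6 3 4 2 7

Reverse the RSK construction: for i from n down to 1, find the cell of Q containing i, remove the entry at that cell from P, and reverse-bump it up through P; the value ejected from row 1 is w(i).

Step i=7: Q has 7 at row 1, column 4; remove that cell from P, ejecting 7. So w(7) = 7. P is now [[1, 2, 4], [3, 6], [5]].
Step i=6: Q has 6 at row 3, column 1; remove 5 from row 3 of P and reverse-bump: 5 enters row 2 and ejects 3; 3 enters row 1 and ejects 2. So w(6) = 2. P is now [[1, 3, 4], [5, 6]].
Step i=5: Q has 5 at row 1, column 3; remove that cell from P, ejecting 4. So w(5) = 4. P is now [[1, 3], [5, 6]].
Step i=4: Q has 4 at row 2, column 2; remove 6 from row 2 of P and reverse-bump: 6 enters row 1 and ejects 3. So w(4) = 3. P is now [[1, 6], [5]].
Step i=3: Q has 3 at row 1, column 2; remove that cell from P, ejecting 6. So w(3) = 6. P is now [[1], [5]].
Step i=2: Q has 2 at row 2, column 1; remove 5 from row 2 of P and reverse-bump: 5 enters row 1 and ejects 1. So w(2) = 1. P is now [[5]].
Step i=1: Q has 1 at row 1, column 1; remove that cell from P, ejecting 5. So w(1) = 5. P is now [].

So w = 5 1 6 3 4 2 7.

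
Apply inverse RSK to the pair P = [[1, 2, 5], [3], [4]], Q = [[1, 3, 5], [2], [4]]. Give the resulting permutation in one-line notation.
Reverse RSK: for i = n, n-1, ..., 1, locate i in Q, remove the corresponding corner cell from P, and reverse-bump its entry up through P; the value ejected from row 1 is w(i).

So w = 4 1 3 2 5.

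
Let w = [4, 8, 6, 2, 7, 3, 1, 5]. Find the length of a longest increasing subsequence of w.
3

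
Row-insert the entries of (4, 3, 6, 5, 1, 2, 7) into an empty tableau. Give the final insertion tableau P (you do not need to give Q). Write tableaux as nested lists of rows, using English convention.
Insert 4: appended to row 1. P = [[4]].
Insert 3: 3 bumps 4 from row 1; 4 starts row 2. P = [[3], [4]].
Insert 6: appended to row 1. P = [[3, 6], [4]].
Insert 5: 5 bumps 6 from row 1; 6 appends to row 2. P = [[3, 5], [4, 6]].
Insert 1: 1 bumps 3 from row 1; 3 bumps 4 from row 2; 4 starts row 3. P = [[1, 5], [3, 6], [4]].
Insert 2: 2 bumps 5 from row 1; 5 bumps 6 from row 2; 6 appends to row 3. P = [[1, 2], [3, 5], [4, 6]].
Insert 7: appended to row 1. P = [[1, 2, 7], [3, 5], [4, 6]].

So P = [[1, 2, 7], [3, 5], [4, 6]].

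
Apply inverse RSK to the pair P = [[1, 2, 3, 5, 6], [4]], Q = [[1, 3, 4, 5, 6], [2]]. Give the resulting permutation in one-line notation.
4 1 2 3 5 6

Reverse the RSK construction: for i from n down to 1, find the cell of Q containing i, remove the entry at that cell from P, and reverse-bump it up through P; the value ejected from row 1 is w(i).

Step i=6: Q has 6 at row 1, column 5; remove that cell from P, ejecting 6. So w(6) = 6. P is now [[1, 2, 3, 5], [4]].
Step i=5: Q has 5 at row 1, column 4; remove that cell from P, ejecting 5. So w(5) = 5. P is now [[1, 2, 3], [4]].
Step i=4: Q has 4 at row 1, column 3; remove that cell from P, ejecting 3. So w(4) = 3. P is now [[1, 2], [4]].
Step i=3: Q has 3 at row 1, column 2; remove that cell from P, ejecting 2. So w(3) = 2. P is now [[1], [4]].
Step i=2: Q has 2 at row 2, column 1; remove 4 from row 2 of P and reverse-bump: 4 enters row 1 and ejects 1. So w(2) = 1. P is now [[4]].
Step i=1: Q has 1 at row 1, column 1; remove that cell from P, ejecting 4. So w(1) = 4. P is now [].

So w = 4 1 2 3 5 6.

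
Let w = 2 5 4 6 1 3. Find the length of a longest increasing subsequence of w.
3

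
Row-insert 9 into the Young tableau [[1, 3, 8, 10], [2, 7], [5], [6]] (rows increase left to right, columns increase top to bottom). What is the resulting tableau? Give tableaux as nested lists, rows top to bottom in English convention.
[[1, 3, 8, 9], [2, 7, 10], [5], [6]]

In row 1, 9 replaces 10 (the leftmost entry greater than 9); 10 is bumped to row 2. 10 is appended to row 2. The new tableau is [[1, 3, 8, 9], [2, 7, 10], [5], [6]].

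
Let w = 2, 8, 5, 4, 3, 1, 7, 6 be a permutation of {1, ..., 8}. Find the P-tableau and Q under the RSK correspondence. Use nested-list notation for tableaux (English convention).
Insert each entry of the permutation into P by Schensted row insertion, recording in Q the position of each new cell.

Insert 2: appended to row 1. P = [[2]], Q = [[1]].
Insert 8: appended to row 1. P = [[2, 8]], Q = [[1, 2]].
Insert 5: 5 bumps 8 from row 1; 8 starts row 2. P = [[2, 5], [8]], Q = [[1, 2], [3]].
Insert 4: 4 bumps 5 from row 1; 5 bumps 8 from row 2; 8 starts row 3. P = [[2, 4], [5], [8]], Q = [[1, 2], [3], [4]].
Insert 3: 3 bumps 4 from row 1; 4 bumps 5 from row 2; 5 bumps 8 from row 3; 8 starts row 4. P = [[2, 3], [4], [5], [8]], Q = [[1, 2], [3], [4], [5]].
Insert 1: 1 bumps 2 from row 1; 2 bumps 4 from row 2; 4 bumps 5 from row 3; 5 bumps 8 from row 4; 8 starts row 5. P = [[1, 3], [2], [4], [5], [8]], Q = [[1, 2], [3], [4], [5], [6]].
Insert 7: appended to row 1. P = [[1, 3, 7], [2], [4], [5], [8]], Q = [[1, 2, 7], [3], [4], [5], [6]].
Insert 6: 6 bumps 7 from row 1; 7 appends to row 2. P = [[1, 3, 6], [2, 7], [4], [5], [8]], Q = [[1, 2, 7], [3, 8], [4], [5], [6]].

So P = [[1, 3, 6], [2, 7], [4], [5], [8]], Q = [[1, 2, 7], [3, 8], [4], [5], [6]].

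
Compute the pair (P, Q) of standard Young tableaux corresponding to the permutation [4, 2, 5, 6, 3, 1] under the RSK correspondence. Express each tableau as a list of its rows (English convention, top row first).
P = [[1, 3, 6], [2, 5], [4]], Q = [[1, 3, 4], [2, 5], [6]]

Insert each entry of the permutation into P by Schensted row insertion, recording in Q the position of each new cell.

Insert 4: appended to row 1. P = [[4]].
Insert 2: 2 bumps 4 from row 1; 4 starts row 2. P = [[2], [4]].
Insert 5: appended to row 1. P = [[2, 5], [4]].
Insert 6: appended to row 1. P = [[2, 5, 6], [4]].
Insert 3: 3 bumps 5 from row 1; 5 appends to row 2. P = [[2, 3, 6], [4, 5]].
Insert 1: 1 bumps 2 from row 1; 2 bumps 4 from row 2; 4 starts row 3. P = [[1, 3, 6], [2, 5], [4]].

So P = [[1, 3, 6], [2, 5], [4]], Q = [[1, 3, 4], [2, 5], [6]].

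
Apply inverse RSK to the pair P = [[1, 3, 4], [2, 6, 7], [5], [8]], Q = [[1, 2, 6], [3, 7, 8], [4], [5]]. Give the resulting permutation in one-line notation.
Reverse the RSK construction: for i from n down to 1, find the cell of Q containing i, remove the entry at that cell from P, and reverse-bump it up through P; the value ejected from row 1 is w(i).

Step i=8: Q has 8 at row 2, column 3; remove 7 from row 2 of P and reverse-bump: 7 enters row 1 and ejects 4. So w(8) = 4. P is now [[1, 3, 7], [2, 6], [5], [8]].
Step i=7: Q has 7 at row 2, column 2; remove 6 from row 2 of P and reverse-bump: 6 enters row 1 and ejects 3. So w(7) = 3. P is now [[1, 6, 7], [2], [5], [8]].
Step i=6: Q has 6 at row 1, column 3; remove that cell from P, ejecting 7. So w(6) = 7. P is now [[1, 6], [2], [5], [8]].
Step i=5: Q has 5 at row 4, column 1; remove 8 from row 4 of P and reverse-bump: 8 enters row 3 and ejects 5; 5 enters row 2 and ejects 2; 2 enters row 1 and ejects 1. So w(5) = 1. P is now [[2, 6], [5], [8]].
Step i=4: Q has 4 at row 3, column 1; remove 8 from row 3 of P and reverse-bump: 8 enters row 2 and ejects 5; 5 enters row 1 and ejects 2. So w(4) = 2. P is now [[5, 6], [8]].
Step i=3: Q has 3 at row 2, column 1; remove 8 from row 2 of P and reverse-bump: 8 enters row 1 and ejects 6. So w(3) = 6. P is now [[5, 8]].
Step i=2: Q has 2 at row 1, column 2; remove that cell from P, ejecting 8. So w(2) = 8. P is now [[5]].
Step i=1: Q has 1 at row 1, column 1; remove that cell from P, ejecting 5. So w(1) = 5. P is now [].

So w = 5 8 6 2 1 7 3 4.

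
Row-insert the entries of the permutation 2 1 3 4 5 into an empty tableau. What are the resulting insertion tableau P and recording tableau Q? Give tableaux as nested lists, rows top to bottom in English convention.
P = [[1, 3, 4, 5], [2]], Q = [[1, 3, 4, 5], [2]]

Insert each entry of the permutation into P by Schensted row insertion, recording in Q the position of each new cell.

After inserting 2: P = [[2]].
After inserting 1: P = [[1], [2]].
After inserting 3: P = [[1, 3], [2]].
After inserting 4: P = [[1, 3, 4], [2]].
After inserting 5: P = [[1, 3, 4, 5], [2]].

So P = [[1, 3, 4, 5], [2]], Q = [[1, 3, 4, 5], [2]].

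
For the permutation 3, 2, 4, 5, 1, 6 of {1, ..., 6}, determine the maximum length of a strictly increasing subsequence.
4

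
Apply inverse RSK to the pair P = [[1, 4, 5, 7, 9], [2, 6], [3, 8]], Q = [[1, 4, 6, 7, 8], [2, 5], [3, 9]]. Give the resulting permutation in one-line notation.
Reverse RSK: for i = n, n-1, ..., 1, locate i in Q, remove the corresponding corner cell from P, and reverse-bump its entry up through P; the value ejected from row 1 is w(i).

So w = 3 2 1 8 4 6 7 9 5.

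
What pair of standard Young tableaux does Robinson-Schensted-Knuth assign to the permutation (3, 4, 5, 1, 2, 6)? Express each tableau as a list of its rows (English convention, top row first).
Insert each entry of the permutation into P by Schensted row insertion, recording in Q the position of each new cell.

Insert 3: appended to row 1. P = [[3]].
Insert 4: appended to row 1. P = [[3, 4]].
Insert 5: appended to row 1. P = [[3, 4, 5]].
Insert 1: 1 bumps 3 from row 1; 3 starts row 2. P = [[1, 4, 5], [3]].
Insert 2: 2 bumps 4 from row 1; 4 appends to row 2. P = [[1, 2, 5], [3, 4]].
Insert 6: appended to row 1. P = [[1, 2, 5, 6], [3, 4]].

So P = [[1, 2, 5, 6], [3, 4]], Q = [[1, 2, 3, 6], [4, 5]].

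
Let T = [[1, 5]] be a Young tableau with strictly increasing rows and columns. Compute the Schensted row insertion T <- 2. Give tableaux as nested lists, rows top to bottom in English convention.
In row 1, 2 replaces 5 (the leftmost entry greater than 2); 5 is bumped to row 2. 5 starts a new row 2. The new tableau is [[1, 2], [5]].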